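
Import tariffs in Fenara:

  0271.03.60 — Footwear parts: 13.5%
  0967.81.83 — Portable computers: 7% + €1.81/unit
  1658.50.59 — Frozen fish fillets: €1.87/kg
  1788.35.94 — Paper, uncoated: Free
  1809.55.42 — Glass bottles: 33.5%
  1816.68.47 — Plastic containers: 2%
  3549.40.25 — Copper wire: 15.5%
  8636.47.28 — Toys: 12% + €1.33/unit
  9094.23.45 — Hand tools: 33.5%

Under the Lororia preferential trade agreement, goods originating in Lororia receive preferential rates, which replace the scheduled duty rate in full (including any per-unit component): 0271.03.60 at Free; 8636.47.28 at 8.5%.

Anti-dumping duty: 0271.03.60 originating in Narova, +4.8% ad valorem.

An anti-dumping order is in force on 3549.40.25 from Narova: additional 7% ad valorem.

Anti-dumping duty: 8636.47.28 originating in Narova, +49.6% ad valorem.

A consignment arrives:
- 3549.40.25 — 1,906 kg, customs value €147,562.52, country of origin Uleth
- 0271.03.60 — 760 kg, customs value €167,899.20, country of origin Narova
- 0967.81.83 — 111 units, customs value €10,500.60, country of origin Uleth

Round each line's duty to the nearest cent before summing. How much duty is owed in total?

Line 1 (3549.40.25, Uleth, 1,906 kg, €147,562.52):
Base rate for 3549.40.25 is 15.5%.
The additional-duty order on 3549.40.25 targets Narova, not Uleth; it does not apply.
Duty = €147,562.52 × 15.5% = €22,872.19.
Line 2 (0271.03.60, Narova, 760 kg, €167,899.20):
Base rate for 0271.03.60 is 13.5%.
0271.03.60 has an FTA preferential rate, but origin Narova is not Lororia; base rate stands.
Additional duty on 0271.03.60 from Narova: +4.8%. Applied ad valorem rate: 13.5% + 4.8% = 18.3%.
Duty = €167,899.20 × 18.3% = €30,725.55.
Line 3 (0967.81.83, Uleth, 111 units, €10,500.60):
Base rate for 0967.81.83 is 7% + €1.81/unit.
Duty = €10,500.60 × 7% + 111 × €1.81 = €935.95.
Total = €22,872.19 + €30,725.55 + €935.95 = €54,533.69.

€54,533.69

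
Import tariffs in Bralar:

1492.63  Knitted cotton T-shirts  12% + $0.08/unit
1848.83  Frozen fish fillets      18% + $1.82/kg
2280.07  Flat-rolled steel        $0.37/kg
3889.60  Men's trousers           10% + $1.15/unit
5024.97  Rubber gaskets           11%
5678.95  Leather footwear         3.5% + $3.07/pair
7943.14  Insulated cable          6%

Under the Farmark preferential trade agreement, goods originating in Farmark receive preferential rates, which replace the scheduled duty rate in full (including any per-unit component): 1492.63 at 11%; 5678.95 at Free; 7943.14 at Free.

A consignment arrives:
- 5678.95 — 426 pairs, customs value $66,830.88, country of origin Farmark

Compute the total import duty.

Line 1 (5678.95, Farmark, 426 pairs, $66,830.88):
Base rate for 5678.95 is 3.5% + $3.07/pair.
Origin Farmark qualifies under the Bralar–Farmark agreement and 5678.95 is covered: preferential rate Free applies instead.
Duty = $66,830.88 × 0% = $0.00.

$0.00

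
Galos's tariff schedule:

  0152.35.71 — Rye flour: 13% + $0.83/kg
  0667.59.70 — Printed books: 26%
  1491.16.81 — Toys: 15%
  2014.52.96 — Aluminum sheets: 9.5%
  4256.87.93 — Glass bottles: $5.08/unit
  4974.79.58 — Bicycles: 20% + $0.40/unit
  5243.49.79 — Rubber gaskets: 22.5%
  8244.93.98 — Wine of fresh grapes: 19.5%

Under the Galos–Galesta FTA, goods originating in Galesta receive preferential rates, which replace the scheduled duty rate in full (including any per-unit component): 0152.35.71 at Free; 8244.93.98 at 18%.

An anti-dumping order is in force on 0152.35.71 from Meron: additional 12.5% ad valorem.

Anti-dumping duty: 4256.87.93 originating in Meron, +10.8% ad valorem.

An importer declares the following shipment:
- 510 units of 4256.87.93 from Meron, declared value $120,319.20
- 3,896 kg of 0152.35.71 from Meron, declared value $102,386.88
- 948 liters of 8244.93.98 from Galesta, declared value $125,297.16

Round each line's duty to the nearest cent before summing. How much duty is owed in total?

Line 1 (4256.87.93, Meron, 510 units, $120,319.20):
Base rate for 4256.87.93 is $5.08/unit.
Additional duty on 4256.87.93 from Meron: +10.8% ad valorem. Applied ad valorem rate = 10.8%.
Duty = $120,319.20 × 10.8% + 510 × $5.08 = $15,585.27.
Line 2 (0152.35.71, Meron, 3,896 kg, $102,386.88):
Base rate for 0152.35.71 is 13% + $0.83/kg.
0152.35.71 has an FTA preferential rate, but origin Meron is not Galesta; base rate stands.
Additional duty on 0152.35.71 from Meron: +12.5%. Applied ad valorem rate: 13% + 12.5% = 25.5%.
Duty = $102,386.88 × 25.5% + 3,896 × $0.83 = $29,342.33.
Line 3 (8244.93.98, Galesta, 948 liters, $125,297.16):
Base rate for 8244.93.98 is 19.5%.
Origin Galesta qualifies under the Galos–Galesta agreement and 8244.93.98 is covered: preferential rate 18% applies instead.
Duty = $125,297.16 × 18% = $22,553.49.
Total = $15,585.27 + $29,342.33 + $22,553.49 = $67,481.09.

$67,481.09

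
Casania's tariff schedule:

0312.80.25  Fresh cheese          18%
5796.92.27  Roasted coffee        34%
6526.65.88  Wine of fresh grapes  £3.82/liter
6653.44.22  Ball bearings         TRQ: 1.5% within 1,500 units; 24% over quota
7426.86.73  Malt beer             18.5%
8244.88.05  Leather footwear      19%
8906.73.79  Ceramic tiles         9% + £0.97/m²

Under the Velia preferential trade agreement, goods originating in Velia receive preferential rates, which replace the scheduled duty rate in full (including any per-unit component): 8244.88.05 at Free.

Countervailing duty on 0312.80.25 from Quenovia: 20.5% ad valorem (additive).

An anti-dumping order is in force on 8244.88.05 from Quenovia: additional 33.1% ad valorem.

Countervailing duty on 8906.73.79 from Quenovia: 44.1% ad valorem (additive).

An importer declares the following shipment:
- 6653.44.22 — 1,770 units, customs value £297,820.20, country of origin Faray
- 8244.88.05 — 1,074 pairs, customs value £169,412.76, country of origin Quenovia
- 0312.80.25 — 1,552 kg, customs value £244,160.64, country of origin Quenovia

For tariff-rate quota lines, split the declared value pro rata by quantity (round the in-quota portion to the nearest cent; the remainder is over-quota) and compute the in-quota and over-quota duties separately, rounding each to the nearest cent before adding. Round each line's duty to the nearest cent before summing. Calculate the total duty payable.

Line 1 (6653.44.22, Faray, 1,770 units, £297,820.20):
Code 6653.44.22 is under a tariff-rate quota (threshold 1,500 units). In-quota: 1,500 units at 1.5%; over-quota: 270 units at 24%.
Pro-rata value split: in-quota = £297,820.20 × 1,500/1,770 = £252,390.00; over-quota = £297,820.20 − £252,390.00 = £45,430.20.
In-quota duty = £252,390.00 × 1.5% = £3,785.85. Over-quota duty = £45,430.20 × 24% = £10,903.25.
Line duty = £3,785.85 + £10,903.25 = £14,689.10.
Line 2 (8244.88.05, Quenovia, 1,074 pairs, £169,412.76):
Base rate for 8244.88.05 is 19%.
8244.88.05 has an FTA preferential rate, but origin Quenovia is not Velia; base rate stands.
Additional duty on 8244.88.05 from Quenovia: +33.1%. Applied ad valorem rate: 19% + 33.1% = 52.1%.
Duty = £169,412.76 × 52.1% = £88,264.05.
Line 3 (0312.80.25, Quenovia, 1,552 kg, £244,160.64):
Base rate for 0312.80.25 is 18%.
Additional duty on 0312.80.25 from Quenovia: +20.5%. Applied ad valorem rate: 18% + 20.5% = 38.5%.
Duty = £244,160.64 × 38.5% = £94,001.85.
Total = £14,689.10 + £88,264.05 + £94,001.85 = £196,955.00.

£196,955.00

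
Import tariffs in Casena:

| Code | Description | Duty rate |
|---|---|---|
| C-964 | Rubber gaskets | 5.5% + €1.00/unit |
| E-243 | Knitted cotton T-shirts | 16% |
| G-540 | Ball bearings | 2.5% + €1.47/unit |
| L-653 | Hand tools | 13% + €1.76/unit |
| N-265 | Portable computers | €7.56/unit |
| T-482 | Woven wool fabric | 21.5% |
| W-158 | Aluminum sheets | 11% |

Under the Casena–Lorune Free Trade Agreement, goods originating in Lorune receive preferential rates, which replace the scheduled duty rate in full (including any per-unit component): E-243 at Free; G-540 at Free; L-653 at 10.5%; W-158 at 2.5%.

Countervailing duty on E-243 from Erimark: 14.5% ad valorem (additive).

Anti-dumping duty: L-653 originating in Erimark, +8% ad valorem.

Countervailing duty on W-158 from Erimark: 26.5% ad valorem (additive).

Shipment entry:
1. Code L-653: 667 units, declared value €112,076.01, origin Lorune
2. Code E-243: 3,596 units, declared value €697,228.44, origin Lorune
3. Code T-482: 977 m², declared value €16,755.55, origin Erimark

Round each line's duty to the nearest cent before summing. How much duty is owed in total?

Line 1 (L-653, Lorune, 667 units, €112,076.01):
Base rate for L-653 is 13% + €1.76/unit.
Origin Lorune qualifies under the Casena–Lorune agreement and L-653 is covered: preferential rate 10.5% applies instead.
The additional-duty order on L-653 targets Erimark, not Lorune; it does not apply.
Duty = €112,076.01 × 10.5% = €11,767.98.
Line 2 (E-243, Lorune, 3,596 units, €697,228.44):
Base rate for E-243 is 16%.
Origin Lorune qualifies under the Casena–Lorune agreement and E-243 is covered: preferential rate Free applies instead.
The additional-duty order on E-243 targets Erimark, not Lorune; it does not apply.
Duty = €697,228.44 × 0% = €0.00.
Line 3 (T-482, Erimark, 977 m², €16,755.55):
Base rate for T-482 is 21.5%.
Duty = €16,755.55 × 21.5% = €3,602.44.
Total = €11,767.98 + €0.00 + €3,602.44 = €15,370.42.

€15,370.42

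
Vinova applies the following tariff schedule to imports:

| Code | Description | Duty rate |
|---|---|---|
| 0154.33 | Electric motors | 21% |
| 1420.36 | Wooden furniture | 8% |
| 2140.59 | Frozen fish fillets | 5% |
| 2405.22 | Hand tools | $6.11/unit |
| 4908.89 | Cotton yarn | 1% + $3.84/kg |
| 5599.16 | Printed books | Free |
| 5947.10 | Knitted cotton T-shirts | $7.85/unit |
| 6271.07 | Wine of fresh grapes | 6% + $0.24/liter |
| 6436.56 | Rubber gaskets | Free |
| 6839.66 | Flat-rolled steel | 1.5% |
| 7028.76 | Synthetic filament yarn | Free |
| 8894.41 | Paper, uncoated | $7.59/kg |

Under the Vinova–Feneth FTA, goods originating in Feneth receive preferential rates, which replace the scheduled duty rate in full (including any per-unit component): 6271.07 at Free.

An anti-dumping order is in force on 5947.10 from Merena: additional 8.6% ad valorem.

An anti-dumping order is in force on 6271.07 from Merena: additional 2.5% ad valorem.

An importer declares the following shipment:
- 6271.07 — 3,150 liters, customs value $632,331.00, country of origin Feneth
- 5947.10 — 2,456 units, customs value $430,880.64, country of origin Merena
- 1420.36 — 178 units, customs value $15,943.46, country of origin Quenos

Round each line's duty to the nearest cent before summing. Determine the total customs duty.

$57,610.82

Line 1 (6271.07, Feneth, 3,150 liters, $632,331.00):
Base rate for 6271.07 is 6% + $0.24/liter.
Origin Feneth qualifies under the Vinova–Feneth agreement and 6271.07 is covered: preferential rate Free applies instead.
The additional-duty order on 6271.07 targets Merena, not Feneth; it does not apply.
Duty = $632,331.00 × 0% = $0.00.
Line 2 (5947.10, Merena, 2,456 units, $430,880.64):
Base rate for 5947.10 is $7.85/unit.
Additional duty on 5947.10 from Merena: +8.6% ad valorem. Applied ad valorem rate = 8.6%.
Duty = $430,880.64 × 8.6% + 2,456 × $7.85 = $56,335.34.
Line 3 (1420.36, Quenos, 178 units, $15,943.46):
Base rate for 1420.36 is 8%.
Duty = $15,943.46 × 8% = $1,275.48.
Total = $0.00 + $56,335.34 + $1,275.48 = $57,610.82.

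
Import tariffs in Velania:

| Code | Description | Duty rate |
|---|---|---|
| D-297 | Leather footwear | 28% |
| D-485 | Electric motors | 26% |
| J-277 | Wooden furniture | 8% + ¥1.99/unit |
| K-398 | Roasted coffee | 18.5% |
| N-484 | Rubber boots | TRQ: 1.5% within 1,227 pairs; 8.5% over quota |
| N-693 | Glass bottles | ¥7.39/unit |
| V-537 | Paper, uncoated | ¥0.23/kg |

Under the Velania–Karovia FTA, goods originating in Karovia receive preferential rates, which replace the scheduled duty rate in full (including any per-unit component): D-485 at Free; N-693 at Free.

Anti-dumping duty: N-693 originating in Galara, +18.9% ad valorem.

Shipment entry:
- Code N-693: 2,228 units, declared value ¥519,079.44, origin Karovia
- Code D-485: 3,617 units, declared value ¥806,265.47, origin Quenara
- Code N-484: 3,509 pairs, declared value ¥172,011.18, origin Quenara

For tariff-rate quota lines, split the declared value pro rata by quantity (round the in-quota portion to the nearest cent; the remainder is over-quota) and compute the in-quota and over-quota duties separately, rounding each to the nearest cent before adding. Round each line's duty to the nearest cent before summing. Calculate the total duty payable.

¥220,039.64

Line 1 (N-693, Karovia, 2,228 units, ¥519,079.44):
Base rate for N-693 is ¥7.39/unit.
Origin Karovia qualifies under the Velania–Karovia agreement and N-693 is covered: preferential rate Free applies instead.
The additional-duty order on N-693 targets Galara, not Karovia; it does not apply.
Duty = ¥519,079.44 × 0% = ¥0.00.
Line 2 (D-485, Quenara, 3,617 units, ¥806,265.47):
Base rate for D-485 is 26%.
D-485 has an FTA preferential rate, but origin Quenara is not Karovia; base rate stands.
Duty = ¥806,265.47 × 26% = ¥209,629.02.
Line 3 (N-484, Quenara, 3,509 pairs, ¥172,011.18):
Code N-484 is under a tariff-rate quota (threshold 1,227 pairs). In-quota: 1,227 pairs at 1.5%; over-quota: 2,282 pairs at 8.5%.
Pro-rata value split: in-quota = ¥172,011.18 × 1,227/3,509 = ¥60,147.54; over-quota = ¥172,011.18 − ¥60,147.54 = ¥111,863.64.
In-quota duty = ¥60,147.54 × 1.5% = ¥902.21. Over-quota duty = ¥111,863.64 × 8.5% = ¥9,508.41.
Line duty = ¥902.21 + ¥9,508.41 = ¥10,410.62.
Total = ¥0.00 + ¥209,629.02 + ¥10,410.62 = ¥220,039.64.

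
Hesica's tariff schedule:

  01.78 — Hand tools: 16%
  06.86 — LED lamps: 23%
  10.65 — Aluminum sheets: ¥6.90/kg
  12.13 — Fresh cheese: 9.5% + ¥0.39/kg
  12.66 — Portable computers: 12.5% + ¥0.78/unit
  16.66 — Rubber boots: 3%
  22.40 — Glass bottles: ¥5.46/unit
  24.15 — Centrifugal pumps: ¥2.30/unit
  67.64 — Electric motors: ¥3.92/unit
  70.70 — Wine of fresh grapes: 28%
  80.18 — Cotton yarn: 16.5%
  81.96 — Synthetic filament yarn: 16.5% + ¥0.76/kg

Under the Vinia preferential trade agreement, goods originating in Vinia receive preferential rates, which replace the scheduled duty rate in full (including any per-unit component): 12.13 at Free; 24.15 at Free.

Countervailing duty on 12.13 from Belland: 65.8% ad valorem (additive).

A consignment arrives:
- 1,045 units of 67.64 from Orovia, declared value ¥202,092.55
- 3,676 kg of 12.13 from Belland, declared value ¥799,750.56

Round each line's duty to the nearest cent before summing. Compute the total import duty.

Line 1 (67.64, Orovia, 1,045 units, ¥202,092.55):
Base rate for 67.64 is ¥3.92/unit.
Duty = 1,045 × ¥3.92 = ¥4,096.40.
Line 2 (12.13, Belland, 3,676 kg, ¥799,750.56):
Base rate for 12.13 is 9.5% + ¥0.39/kg.
12.13 has an FTA preferential rate, but origin Belland is not Vinia; base rate stands.
Additional duty on 12.13 from Belland: +65.8%. Applied ad valorem rate: 9.5% + 65.8% = 75.3%.
Duty = ¥799,750.56 × 75.3% + 3,676 × ¥0.39 = ¥603,645.81.
Total = ¥4,096.40 + ¥603,645.81 = ¥607,742.21.

¥607,742.21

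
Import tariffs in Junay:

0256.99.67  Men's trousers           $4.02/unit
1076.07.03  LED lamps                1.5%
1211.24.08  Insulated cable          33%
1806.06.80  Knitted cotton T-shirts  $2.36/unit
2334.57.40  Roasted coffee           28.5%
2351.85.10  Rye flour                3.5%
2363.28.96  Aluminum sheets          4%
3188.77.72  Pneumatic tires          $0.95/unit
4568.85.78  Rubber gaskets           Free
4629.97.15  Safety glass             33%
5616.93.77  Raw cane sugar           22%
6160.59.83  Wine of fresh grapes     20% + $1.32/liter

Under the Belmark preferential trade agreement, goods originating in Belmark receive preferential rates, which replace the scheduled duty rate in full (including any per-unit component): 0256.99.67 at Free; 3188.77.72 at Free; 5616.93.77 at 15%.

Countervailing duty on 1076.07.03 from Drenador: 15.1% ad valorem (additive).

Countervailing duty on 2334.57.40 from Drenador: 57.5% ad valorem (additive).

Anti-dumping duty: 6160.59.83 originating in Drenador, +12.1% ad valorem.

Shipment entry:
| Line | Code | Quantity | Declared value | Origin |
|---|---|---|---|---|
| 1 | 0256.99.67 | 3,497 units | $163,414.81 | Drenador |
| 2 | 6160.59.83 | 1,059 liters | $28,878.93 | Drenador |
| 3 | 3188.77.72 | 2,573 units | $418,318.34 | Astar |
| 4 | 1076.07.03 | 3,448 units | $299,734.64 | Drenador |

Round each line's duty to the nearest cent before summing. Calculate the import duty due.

Line 1 (0256.99.67, Drenador, 3,497 units, $163,414.81):
Base rate for 0256.99.67 is $4.02/unit.
0256.99.67 has an FTA preferential rate, but origin Drenador is not Belmark; base rate stands.
Duty = 3,497 × $4.02 = $14,057.94.
Line 2 (6160.59.83, Drenador, 1,059 liters, $28,878.93):
Base rate for 6160.59.83 is 20% + $1.32/liter.
Additional duty on 6160.59.83 from Drenador: +12.1%. Applied ad valorem rate: 20% + 12.1% = 32.1%.
Duty = $28,878.93 × 32.1% + 1,059 × $1.32 = $10,668.02.
Line 3 (3188.77.72, Astar, 2,573 units, $418,318.34):
Base rate for 3188.77.72 is $0.95/unit.
3188.77.72 has an FTA preferential rate, but origin Astar is not Belmark; base rate stands.
Duty = 2,573 × $0.95 = $2,444.35.
Line 4 (1076.07.03, Drenador, 3,448 units, $299,734.64):
Base rate for 1076.07.03 is 1.5%.
Additional duty on 1076.07.03 from Drenador: +15.1%. Applied ad valorem rate: 1.5% + 15.1% = 16.6%.
Duty = $299,734.64 × 16.6% = $49,755.95.
Total = $14,057.94 + $10,668.02 + $2,444.35 + $49,755.95 = $76,926.26.

$76,926.26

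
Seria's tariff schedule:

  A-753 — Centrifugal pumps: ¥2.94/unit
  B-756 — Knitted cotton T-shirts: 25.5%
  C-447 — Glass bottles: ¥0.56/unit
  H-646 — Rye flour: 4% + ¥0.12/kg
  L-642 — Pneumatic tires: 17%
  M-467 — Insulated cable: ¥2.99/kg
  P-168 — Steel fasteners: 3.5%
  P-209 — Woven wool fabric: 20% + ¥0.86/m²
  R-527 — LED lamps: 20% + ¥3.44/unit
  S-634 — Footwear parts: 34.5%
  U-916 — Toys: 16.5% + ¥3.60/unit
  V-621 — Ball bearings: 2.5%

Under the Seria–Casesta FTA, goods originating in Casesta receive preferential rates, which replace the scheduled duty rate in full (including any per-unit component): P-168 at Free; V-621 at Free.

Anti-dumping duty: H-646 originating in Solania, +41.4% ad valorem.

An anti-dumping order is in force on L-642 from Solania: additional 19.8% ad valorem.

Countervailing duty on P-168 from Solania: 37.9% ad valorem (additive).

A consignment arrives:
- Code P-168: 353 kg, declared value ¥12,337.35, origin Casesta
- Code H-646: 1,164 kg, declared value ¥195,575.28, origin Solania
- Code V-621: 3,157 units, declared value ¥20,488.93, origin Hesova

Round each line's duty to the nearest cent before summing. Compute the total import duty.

Line 1 (P-168, Casesta, 353 kg, ¥12,337.35):
Base rate for P-168 is 3.5%.
Origin Casesta qualifies under the Seria–Casesta agreement and P-168 is covered: preferential rate Free applies instead.
The additional-duty order on P-168 targets Solania, not Casesta; it does not apply.
Duty = ¥12,337.35 × 0% = ¥0.00.
Line 2 (H-646, Solania, 1,164 kg, ¥195,575.28):
Base rate for H-646 is 4% + ¥0.12/kg.
Additional duty on H-646 from Solania: +41.4%. Applied ad valorem rate: 4% + 41.4% = 45.4%.
Duty = ¥195,575.28 × 45.4% + 1,164 × ¥0.12 = ¥88,930.86.
Line 3 (V-621, Hesova, 3,157 units, ¥20,488.93):
Base rate for V-621 is 2.5%.
V-621 has an FTA preferential rate, but origin Hesova is not Casesta; base rate stands.
Duty = ¥20,488.93 × 2.5% = ¥512.22.
Total = ¥0.00 + ¥88,930.86 + ¥512.22 = ¥89,443.08.

¥89,443.08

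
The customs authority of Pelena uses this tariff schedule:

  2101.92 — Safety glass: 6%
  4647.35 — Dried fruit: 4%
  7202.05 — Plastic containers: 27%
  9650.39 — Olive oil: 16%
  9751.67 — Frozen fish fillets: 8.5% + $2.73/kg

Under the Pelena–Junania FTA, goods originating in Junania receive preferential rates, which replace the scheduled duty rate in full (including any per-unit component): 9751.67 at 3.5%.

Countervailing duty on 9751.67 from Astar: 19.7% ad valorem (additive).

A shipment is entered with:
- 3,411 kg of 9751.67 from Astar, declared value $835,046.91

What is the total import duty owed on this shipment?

$244,795.26

Line 1 (9751.67, Astar, 3,411 kg, $835,046.91):
Base rate for 9751.67 is 8.5% + $2.73/kg.
9751.67 has an FTA preferential rate, but origin Astar is not Junania; base rate stands.
Additional duty on 9751.67 from Astar: +19.7%. Applied ad valorem rate: 8.5% + 19.7% = 28.2%.
Duty = $835,046.91 × 28.2% + 3,411 × $2.73 = $244,795.26.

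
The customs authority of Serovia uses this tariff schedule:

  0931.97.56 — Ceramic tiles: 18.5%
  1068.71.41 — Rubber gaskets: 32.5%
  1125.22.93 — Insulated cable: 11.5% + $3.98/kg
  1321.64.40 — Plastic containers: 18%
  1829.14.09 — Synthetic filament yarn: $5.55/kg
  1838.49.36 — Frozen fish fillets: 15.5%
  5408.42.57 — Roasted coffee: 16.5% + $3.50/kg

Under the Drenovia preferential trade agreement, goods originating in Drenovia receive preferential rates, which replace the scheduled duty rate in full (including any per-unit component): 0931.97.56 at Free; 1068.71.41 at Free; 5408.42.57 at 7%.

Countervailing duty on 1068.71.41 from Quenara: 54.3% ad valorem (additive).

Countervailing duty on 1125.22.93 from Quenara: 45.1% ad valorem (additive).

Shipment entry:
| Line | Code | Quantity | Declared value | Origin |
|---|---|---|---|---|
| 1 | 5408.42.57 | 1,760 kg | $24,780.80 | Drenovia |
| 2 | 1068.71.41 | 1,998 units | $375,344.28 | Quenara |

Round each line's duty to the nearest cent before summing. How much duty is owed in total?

Line 1 (5408.42.57, Drenovia, 1,760 kg, $24,780.80):
Base rate for 5408.42.57 is 16.5% + $3.50/kg.
Origin Drenovia qualifies under the Serovia–Drenovia agreement and 5408.42.57 is covered: preferential rate 7% applies instead.
Duty = $24,780.80 × 7% = $1,734.66.
Line 2 (1068.71.41, Quenara, 1,998 units, $375,344.28):
Base rate for 1068.71.41 is 32.5%.
1068.71.41 has an FTA preferential rate, but origin Quenara is not Drenovia; base rate stands.
Additional duty on 1068.71.41 from Quenara: +54.3%. Applied ad valorem rate: 32.5% + 54.3% = 86.8%.
Duty = $375,344.28 × 86.8% = $325,798.84.
Total = $1,734.66 + $325,798.84 = $327,533.50.

$327,533.50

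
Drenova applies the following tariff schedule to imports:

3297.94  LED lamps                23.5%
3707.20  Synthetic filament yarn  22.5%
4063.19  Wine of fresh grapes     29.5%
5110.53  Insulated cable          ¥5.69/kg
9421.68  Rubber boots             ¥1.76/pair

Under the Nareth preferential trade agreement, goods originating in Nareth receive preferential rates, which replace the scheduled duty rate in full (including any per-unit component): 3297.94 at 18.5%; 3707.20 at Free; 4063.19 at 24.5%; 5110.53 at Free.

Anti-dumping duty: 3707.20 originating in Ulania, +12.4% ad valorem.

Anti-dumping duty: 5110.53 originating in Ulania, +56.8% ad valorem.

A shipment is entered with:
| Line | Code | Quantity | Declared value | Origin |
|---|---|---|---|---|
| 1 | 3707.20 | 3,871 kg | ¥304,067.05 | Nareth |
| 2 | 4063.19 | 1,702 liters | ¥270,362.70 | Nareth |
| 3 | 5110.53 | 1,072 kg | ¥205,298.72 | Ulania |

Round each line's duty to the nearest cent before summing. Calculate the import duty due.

Line 1 (3707.20, Nareth, 3,871 kg, ¥304,067.05):
Base rate for 3707.20 is 22.5%.
Origin Nareth qualifies under the Drenova–Nareth agreement and 3707.20 is covered: preferential rate Free applies instead.
The additional-duty order on 3707.20 targets Ulania, not Nareth; it does not apply.
Duty = ¥304,067.05 × 0% = ¥0.00.
Line 2 (4063.19, Nareth, 1,702 liters, ¥270,362.70):
Base rate for 4063.19 is 29.5%.
Origin Nareth qualifies under the Drenova–Nareth agreement and 4063.19 is covered: preferential rate 24.5% applies instead.
Duty = ¥270,362.70 × 24.5% = ¥66,238.86.
Line 3 (5110.53, Ulania, 1,072 kg, ¥205,298.72):
Base rate for 5110.53 is ¥5.69/kg.
5110.53 has an FTA preferential rate, but origin Ulania is not Nareth; base rate stands.
Additional duty on 5110.53 from Ulania: +56.8% ad valorem. Applied ad valorem rate = 56.8%.
Duty = ¥205,298.72 × 56.8% + 1,072 × ¥5.69 = ¥122,709.35.
Total = ¥0.00 + ¥66,238.86 + ¥122,709.35 = ¥188,948.21.

¥188,948.21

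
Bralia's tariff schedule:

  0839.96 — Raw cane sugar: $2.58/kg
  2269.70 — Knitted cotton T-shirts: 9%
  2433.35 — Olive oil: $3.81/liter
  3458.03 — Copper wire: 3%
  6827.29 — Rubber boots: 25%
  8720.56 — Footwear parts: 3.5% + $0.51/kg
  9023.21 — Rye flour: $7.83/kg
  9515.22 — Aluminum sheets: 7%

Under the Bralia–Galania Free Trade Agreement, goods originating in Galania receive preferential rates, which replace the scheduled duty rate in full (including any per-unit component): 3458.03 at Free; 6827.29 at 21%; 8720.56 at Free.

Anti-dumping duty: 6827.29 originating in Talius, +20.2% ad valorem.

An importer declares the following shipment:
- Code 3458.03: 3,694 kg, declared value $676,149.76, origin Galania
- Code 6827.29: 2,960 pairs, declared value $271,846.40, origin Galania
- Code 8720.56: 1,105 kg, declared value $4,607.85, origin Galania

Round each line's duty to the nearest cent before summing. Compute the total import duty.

$57,087.74

Line 1 (3458.03, Galania, 3,694 kg, $676,149.76):
Base rate for 3458.03 is 3%.
Origin Galania qualifies under the Bralia–Galania agreement and 3458.03 is covered: preferential rate Free applies instead.
Duty = $676,149.76 × 0% = $0.00.
Line 2 (6827.29, Galania, 2,960 pairs, $271,846.40):
Base rate for 6827.29 is 25%.
Origin Galania qualifies under the Bralia–Galania agreement and 6827.29 is covered: preferential rate 21% applies instead.
The additional-duty order on 6827.29 targets Talius, not Galania; it does not apply.
Duty = $271,846.40 × 21% = $57,087.74.
Line 3 (8720.56, Galania, 1,105 kg, $4,607.85):
Base rate for 8720.56 is 3.5% + $0.51/kg.
Origin Galania qualifies under the Bralia–Galania agreement and 8720.56 is covered: preferential rate Free applies instead.
Duty = $4,607.85 × 0% = $0.00.
Total = $0.00 + $57,087.74 + $0.00 = $57,087.74.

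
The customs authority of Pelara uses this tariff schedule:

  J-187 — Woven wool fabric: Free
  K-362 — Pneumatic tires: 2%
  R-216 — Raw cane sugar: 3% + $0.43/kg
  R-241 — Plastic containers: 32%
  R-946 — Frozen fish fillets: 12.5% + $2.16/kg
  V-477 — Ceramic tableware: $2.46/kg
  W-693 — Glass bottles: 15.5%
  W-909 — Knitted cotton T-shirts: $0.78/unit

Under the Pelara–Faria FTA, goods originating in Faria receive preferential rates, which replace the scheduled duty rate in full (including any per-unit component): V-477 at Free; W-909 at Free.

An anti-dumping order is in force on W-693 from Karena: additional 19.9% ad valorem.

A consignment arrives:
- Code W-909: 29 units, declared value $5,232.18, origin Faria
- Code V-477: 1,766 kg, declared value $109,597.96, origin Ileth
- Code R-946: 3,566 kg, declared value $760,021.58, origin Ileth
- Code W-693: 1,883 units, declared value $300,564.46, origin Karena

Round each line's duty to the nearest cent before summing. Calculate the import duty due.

Line 1 (W-909, Faria, 29 units, $5,232.18):
Base rate for W-909 is $0.78/unit.
Origin Faria qualifies under the Pelara–Faria agreement and W-909 is covered: preferential rate Free applies instead.
Duty = $5,232.18 × 0% = $0.00.
Line 2 (V-477, Ileth, 1,766 kg, $109,597.96):
Base rate for V-477 is $2.46/kg.
V-477 has an FTA preferential rate, but origin Ileth is not Faria; base rate stands.
Duty = 1,766 × $2.46 = $4,344.36.
Line 3 (R-946, Ileth, 3,566 kg, $760,021.58):
Base rate for R-946 is 12.5% + $2.16/kg.
Duty = $760,021.58 × 12.5% + 3,566 × $2.16 = $102,705.26.
Line 4 (W-693, Karena, 1,883 units, $300,564.46):
Base rate for W-693 is 15.5%.
Additional duty on W-693 from Karena: +19.9%. Applied ad valorem rate: 15.5% + 19.9% = 35.4%.
Duty = $300,564.46 × 35.4% = $106,399.82.
Total = $0.00 + $4,344.36 + $102,705.26 + $106,399.82 = $213,449.44.

$213,449.44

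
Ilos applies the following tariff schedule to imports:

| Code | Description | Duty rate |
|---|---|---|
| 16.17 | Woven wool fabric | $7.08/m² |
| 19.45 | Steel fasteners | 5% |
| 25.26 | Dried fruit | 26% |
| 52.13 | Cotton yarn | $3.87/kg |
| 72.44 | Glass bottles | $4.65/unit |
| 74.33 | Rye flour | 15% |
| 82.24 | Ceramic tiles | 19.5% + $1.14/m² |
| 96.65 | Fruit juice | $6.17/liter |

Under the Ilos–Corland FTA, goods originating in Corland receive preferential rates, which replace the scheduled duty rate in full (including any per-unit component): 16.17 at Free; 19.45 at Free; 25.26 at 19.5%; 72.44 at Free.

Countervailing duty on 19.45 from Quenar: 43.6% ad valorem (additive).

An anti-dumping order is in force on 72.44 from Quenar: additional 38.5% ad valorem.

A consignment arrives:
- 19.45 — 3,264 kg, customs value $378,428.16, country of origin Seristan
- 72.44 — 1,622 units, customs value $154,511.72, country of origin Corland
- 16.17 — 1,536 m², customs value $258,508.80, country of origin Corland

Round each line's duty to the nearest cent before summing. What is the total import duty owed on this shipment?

Line 1 (19.45, Seristan, 3,264 kg, $378,428.16):
Base rate for 19.45 is 5%.
19.45 has an FTA preferential rate, but origin Seristan is not Corland; base rate stands.
The additional-duty order on 19.45 targets Quenar, not Seristan; it does not apply.
Duty = $378,428.16 × 5% = $18,921.41.
Line 2 (72.44, Corland, 1,622 units, $154,511.72):
Base rate for 72.44 is $4.65/unit.
Origin Corland qualifies under the Ilos–Corland agreement and 72.44 is covered: preferential rate Free applies instead.
The additional-duty order on 72.44 targets Quenar, not Corland; it does not apply.
Duty = $154,511.72 × 0% = $0.00.
Line 3 (16.17, Corland, 1,536 m², $258,508.80):
Base rate for 16.17 is $7.08/m².
Origin Corland qualifies under the Ilos–Corland agreement and 16.17 is covered: preferential rate Free applies instead.
Duty = $258,508.80 × 0% = $0.00.
Total = $18,921.41 + $0.00 + $0.00 = $18,921.41.

$18,921.41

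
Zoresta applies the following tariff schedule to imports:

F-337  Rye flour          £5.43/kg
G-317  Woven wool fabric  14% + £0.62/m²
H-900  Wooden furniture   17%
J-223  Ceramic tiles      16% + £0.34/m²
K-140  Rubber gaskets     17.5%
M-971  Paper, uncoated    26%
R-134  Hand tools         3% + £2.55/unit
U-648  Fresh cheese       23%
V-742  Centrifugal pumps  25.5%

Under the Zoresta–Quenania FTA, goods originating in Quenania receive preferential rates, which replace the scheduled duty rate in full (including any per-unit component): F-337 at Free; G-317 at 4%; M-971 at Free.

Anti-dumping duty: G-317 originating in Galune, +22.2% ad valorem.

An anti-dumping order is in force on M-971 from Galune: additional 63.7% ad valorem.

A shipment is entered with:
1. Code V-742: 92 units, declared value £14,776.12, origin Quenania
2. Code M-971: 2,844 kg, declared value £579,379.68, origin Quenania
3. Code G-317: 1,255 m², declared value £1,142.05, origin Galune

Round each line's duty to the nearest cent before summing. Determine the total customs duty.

£4,959.43

Line 1 (V-742, Quenania, 92 units, £14,776.12):
Base rate for V-742 is 25.5%.
Origin Quenania is the FTA partner but V-742 is not on the preference list; base rate stands.
Duty = £14,776.12 × 25.5% = £3,767.91.
Line 2 (M-971, Quenania, 2,844 kg, £579,379.68):
Base rate for M-971 is 26%.
Origin Quenania qualifies under the Zoresta–Quenania agreement and M-971 is covered: preferential rate Free applies instead.
The additional-duty order on M-971 targets Galune, not Quenania; it does not apply.
Duty = £579,379.68 × 0% = £0.00.
Line 3 (G-317, Galune, 1,255 m², £1,142.05):
Base rate for G-317 is 14% + £0.62/m².
G-317 has an FTA preferential rate, but origin Galune is not Quenania; base rate stands.
Additional duty on G-317 from Galune: +22.2%. Applied ad valorem rate: 14% + 22.2% = 36.2%.
Duty = £1,142.05 × 36.2% + 1,255 × £0.62 = £1,191.52.
Total = £3,767.91 + £0.00 + £1,191.52 = £4,959.43.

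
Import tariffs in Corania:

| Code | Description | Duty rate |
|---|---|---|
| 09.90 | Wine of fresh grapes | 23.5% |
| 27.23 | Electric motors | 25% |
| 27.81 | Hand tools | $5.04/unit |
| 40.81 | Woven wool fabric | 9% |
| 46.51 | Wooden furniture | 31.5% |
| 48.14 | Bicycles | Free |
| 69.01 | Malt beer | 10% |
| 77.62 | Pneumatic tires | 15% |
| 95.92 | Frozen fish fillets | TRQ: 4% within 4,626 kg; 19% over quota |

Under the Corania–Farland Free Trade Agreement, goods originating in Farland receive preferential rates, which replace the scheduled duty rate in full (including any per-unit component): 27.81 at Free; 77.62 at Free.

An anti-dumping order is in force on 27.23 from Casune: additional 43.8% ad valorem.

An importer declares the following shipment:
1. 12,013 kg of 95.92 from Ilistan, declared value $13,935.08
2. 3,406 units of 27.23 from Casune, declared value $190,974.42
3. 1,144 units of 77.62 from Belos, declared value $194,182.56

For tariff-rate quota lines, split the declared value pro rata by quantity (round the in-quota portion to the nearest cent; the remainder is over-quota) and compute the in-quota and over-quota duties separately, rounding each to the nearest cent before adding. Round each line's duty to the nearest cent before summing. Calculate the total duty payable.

Line 1 (95.92, Ilistan, 12,013 kg, $13,935.08):
Code 95.92 is under a tariff-rate quota (threshold 4,626 kg). In-quota: 4,626 kg at 4%; over-quota: 7,387 kg at 19%.
Pro-rata value split: in-quota = $13,935.08 × 4,626/12,013 = $5,366.16; over-quota = $13,935.08 − $5,366.16 = $8,568.92.
In-quota duty = $5,366.16 × 4% = $214.65. Over-quota duty = $8,568.92 × 19% = $1,628.09.
Line duty = $214.65 + $1,628.09 = $1,842.74.
Line 2 (27.23, Casune, 3,406 units, $190,974.42):
Base rate for 27.23 is 25%.
Additional duty on 27.23 from Casune: +43.8%. Applied ad valorem rate: 25% + 43.8% = 68.8%.
Duty = $190,974.42 × 68.8% = $131,390.40.
Line 3 (77.62, Belos, 1,144 units, $194,182.56):
Base rate for 77.62 is 15%.
77.62 has an FTA preferential rate, but origin Belos is not Farland; base rate stands.
Duty = $194,182.56 × 15% = $29,127.38.
Total = $1,842.74 + $131,390.40 + $29,127.38 = $162,360.52.

$162,360.52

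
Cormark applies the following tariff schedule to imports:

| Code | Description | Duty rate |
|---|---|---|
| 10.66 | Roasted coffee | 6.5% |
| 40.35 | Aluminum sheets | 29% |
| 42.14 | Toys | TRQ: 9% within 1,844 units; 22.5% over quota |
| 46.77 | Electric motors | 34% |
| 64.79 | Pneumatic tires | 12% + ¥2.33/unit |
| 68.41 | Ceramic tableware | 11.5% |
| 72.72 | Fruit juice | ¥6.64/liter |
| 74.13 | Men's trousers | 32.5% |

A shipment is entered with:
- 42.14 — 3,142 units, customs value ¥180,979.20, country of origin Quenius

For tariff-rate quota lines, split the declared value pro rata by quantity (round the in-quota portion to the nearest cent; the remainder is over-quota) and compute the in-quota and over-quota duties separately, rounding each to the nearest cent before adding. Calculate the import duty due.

Line 1 (42.14, Quenius, 3,142 units, ¥180,979.20):
Code 42.14 is under a tariff-rate quota (threshold 1,844 units). In-quota: 1,844 units at 9%; over-quota: 1,298 units at 22.5%.
Pro-rata value split: in-quota = ¥180,979.20 × 1,844/3,142 = ¥106,214.40; over-quota = ¥180,979.20 − ¥106,214.40 = ¥74,764.80.
In-quota duty = ¥106,214.40 × 9% = ¥9,559.30. Over-quota duty = ¥74,764.80 × 22.5% = ¥16,822.08.
Line duty = ¥9,559.30 + ¥16,822.08 = ¥26,381.38.

¥26,381.38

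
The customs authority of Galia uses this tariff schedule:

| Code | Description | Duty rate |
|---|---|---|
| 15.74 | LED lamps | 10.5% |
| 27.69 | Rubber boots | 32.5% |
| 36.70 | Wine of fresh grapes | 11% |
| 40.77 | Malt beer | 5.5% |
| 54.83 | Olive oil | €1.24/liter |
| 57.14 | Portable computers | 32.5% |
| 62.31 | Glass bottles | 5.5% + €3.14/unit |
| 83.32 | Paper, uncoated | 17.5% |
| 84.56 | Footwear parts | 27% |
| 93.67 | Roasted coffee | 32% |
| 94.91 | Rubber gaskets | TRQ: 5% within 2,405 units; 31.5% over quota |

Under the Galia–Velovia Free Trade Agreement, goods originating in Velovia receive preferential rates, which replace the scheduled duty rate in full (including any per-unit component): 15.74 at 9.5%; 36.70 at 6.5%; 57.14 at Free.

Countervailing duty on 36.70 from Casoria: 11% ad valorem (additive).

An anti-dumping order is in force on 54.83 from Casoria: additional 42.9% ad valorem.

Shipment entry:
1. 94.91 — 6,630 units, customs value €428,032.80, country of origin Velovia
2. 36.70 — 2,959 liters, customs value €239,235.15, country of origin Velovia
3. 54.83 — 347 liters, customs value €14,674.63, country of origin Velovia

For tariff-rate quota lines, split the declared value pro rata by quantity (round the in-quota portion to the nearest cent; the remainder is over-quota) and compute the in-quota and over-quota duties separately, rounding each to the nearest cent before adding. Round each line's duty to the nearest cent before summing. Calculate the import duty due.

€109,665.19

Line 1 (94.91, Velovia, 6,630 units, €428,032.80):
Code 94.91 is under a tariff-rate quota (threshold 2,405 units). In-quota: 2,405 units at 5%; over-quota: 4,225 units at 31.5%.
Pro-rata value split: in-quota = €428,032.80 × 2,405/6,630 = €155,266.80; over-quota = €428,032.80 − €155,266.80 = €272,766.00.
In-quota duty = €155,266.80 × 5% = €7,763.34. Over-quota duty = €272,766.00 × 31.5% = €85,921.29.
Line duty = €7,763.34 + €85,921.29 = €93,684.63.
Line 2 (36.70, Velovia, 2,959 liters, €239,235.15):
Base rate for 36.70 is 11%.
Origin Velovia qualifies under the Galia–Velovia agreement and 36.70 is covered: preferential rate 6.5% applies instead.
The additional-duty order on 36.70 targets Casoria, not Velovia; it does not apply.
Duty = €239,235.15 × 6.5% = €15,550.28.
Line 3 (54.83, Velovia, 347 liters, €14,674.63):
Base rate for 54.83 is €1.24/liter.
Origin Velovia is the FTA partner but 54.83 is not on the preference list; base rate stands.
The additional-duty order on 54.83 targets Casoria, not Velovia; it does not apply.
Duty = 347 × €1.24 = €430.28.
Total = €93,684.63 + €15,550.28 + €430.28 = €109,665.19.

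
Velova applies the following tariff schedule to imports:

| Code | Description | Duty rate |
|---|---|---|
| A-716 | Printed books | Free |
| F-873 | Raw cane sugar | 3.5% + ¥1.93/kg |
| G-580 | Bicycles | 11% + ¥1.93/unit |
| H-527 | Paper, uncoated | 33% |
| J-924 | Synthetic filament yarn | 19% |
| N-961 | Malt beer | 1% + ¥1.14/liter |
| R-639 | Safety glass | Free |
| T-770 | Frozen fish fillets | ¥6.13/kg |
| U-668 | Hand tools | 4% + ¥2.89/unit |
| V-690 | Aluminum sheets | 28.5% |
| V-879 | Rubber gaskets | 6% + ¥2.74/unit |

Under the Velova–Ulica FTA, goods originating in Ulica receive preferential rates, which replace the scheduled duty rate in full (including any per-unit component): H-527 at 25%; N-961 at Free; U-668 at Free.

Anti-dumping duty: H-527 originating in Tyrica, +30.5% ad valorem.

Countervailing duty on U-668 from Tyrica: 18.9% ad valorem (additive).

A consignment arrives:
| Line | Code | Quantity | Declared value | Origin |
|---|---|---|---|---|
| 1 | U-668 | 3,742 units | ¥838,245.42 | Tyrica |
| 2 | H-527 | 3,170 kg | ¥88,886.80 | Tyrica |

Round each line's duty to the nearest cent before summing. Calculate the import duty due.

Line 1 (U-668, Tyrica, 3,742 units, ¥838,245.42):
Base rate for U-668 is 4% + ¥2.89/unit.
U-668 has an FTA preferential rate, but origin Tyrica is not Ulica; base rate stands.
Additional duty on U-668 from Tyrica: +18.9%. Applied ad valorem rate: 4% + 18.9% = 22.9%.
Duty = ¥838,245.42 × 22.9% + 3,742 × ¥2.89 = ¥202,772.58.
Line 2 (H-527, Tyrica, 3,170 kg, ¥88,886.80):
Base rate for H-527 is 33%.
H-527 has an FTA preferential rate, but origin Tyrica is not Ulica; base rate stands.
Additional duty on H-527 from Tyrica: +30.5%. Applied ad valorem rate: 33% + 30.5% = 63.5%.
Duty = ¥88,886.80 × 63.5% = ¥56,443.12.
Total = ¥202,772.58 + ¥56,443.12 = ¥259,215.70.

¥259,215.70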